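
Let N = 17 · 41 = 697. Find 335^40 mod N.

288

Mod 17: 335 ≡ 12; by Fermat, exponent reduces to 40 mod 16 = 8; 12^8 ≡ 16 (mod 17).
Mod 41: 335 ≡ 7; since 40 | 40, by Fermat 7^40 ≡ 1 (mod 41).
Combine by CRT: x ≡ 16 (mod 17), x ≡ 1 (mod 41) ⇒ x ≡ 288 (mod 697).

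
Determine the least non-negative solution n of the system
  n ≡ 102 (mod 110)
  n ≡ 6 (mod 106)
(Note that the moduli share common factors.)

gcd(110, 106) = 2 and 2 | (6 − 102), so the pair is consistent; merging gives n ≡ 3292 (mod 5830), where 5830 = lcm(110, 106).
The solution is unique modulo lcm(110, 106) = 5830.

3292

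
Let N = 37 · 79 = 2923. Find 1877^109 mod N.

Mod 37: 1877 ≡ 27; by Fermat, exponent reduces to 109 mod 36 = 1; 27^1 ≡ 27 (mod 37).
Mod 79: 1877 ≡ 60; by Fermat, exponent reduces to 109 mod 78 = 31; 60^31 ≡ 48 (mod 79).
Combine by CRT: x ≡ 27 (mod 37), x ≡ 48 (mod 79) ⇒ x ≡ 1470 (mod 2923).

1470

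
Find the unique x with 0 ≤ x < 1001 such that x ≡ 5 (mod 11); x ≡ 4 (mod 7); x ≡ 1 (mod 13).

From x ≡ 5 (mod 11) write x = 5 + 11t. Substituting into x ≡ 4 (mod 7) gives 11t ≡ 6 (mod 7), and since 4⁻¹ ≡ 2 (mod 7), t ≡ 5. Hence x ≡ 5 + 11·5 = 60 (mod 77).
From x ≡ 60 (mod 77) write x = 60 + 77t. Substituting into x ≡ 1 (mod 13) gives 77t ≡ 6 (mod 13), and since 12⁻¹ ≡ 12 (mod 13), t ≡ 7. Hence x ≡ 60 + 77·7 = 599 (mod 1001).

599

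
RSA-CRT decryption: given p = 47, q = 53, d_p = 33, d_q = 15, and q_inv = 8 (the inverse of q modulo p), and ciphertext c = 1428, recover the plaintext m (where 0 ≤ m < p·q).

2327

m₁ = c^(d_p) mod p: c ≡ 18 (mod 47), and 18^33 mod 47 = 24.
m₂ = c^(d_q) mod q: c ≡ 50 (mod 53), and 50^15 mod 53 = 48.
h = q_inv·(m₁ − m₂) mod p = 8·(24 − 48) mod 47 = 43.
m = m₂ + h·q = 48 + 43·53 = 2327.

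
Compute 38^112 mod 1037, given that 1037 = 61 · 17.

Mod 61: 38 ≡ 38; by Fermat, exponent reduces to 112 mod 60 = 52; 38^52 ≡ 20 (mod 61).
Mod 17: 38 ≡ 4; since 16 | 112, by Fermat 4^112 ≡ 1 (mod 17).
Combine by CRT: x ≡ 20 (mod 61), x ≡ 1 (mod 17) ⇒ x ≡ 630 (mod 1037).

630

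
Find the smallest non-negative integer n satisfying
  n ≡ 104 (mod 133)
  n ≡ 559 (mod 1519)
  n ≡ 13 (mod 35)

gcd(133, 1519) = 7 and 7 | (559 − 104), so the pair is consistent; merging gives n ≡ 27901 (mod 28861), where 28861 = lcm(133, 1519).
gcd(28861, 35) = 7 and 7 | (13 − 27901), so the pair is consistent; merging gives n ≡ 85623 (mod 144305), where 144305 = lcm(28861, 35).
The solution is unique modulo lcm(133, 1519, 35) = 144305.

85623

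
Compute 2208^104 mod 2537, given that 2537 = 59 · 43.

Mod 59: 2208 ≡ 25; by Fermat, exponent reduces to 104 mod 58 = 46; 25^46 ≡ 57 (mod 59).
Mod 43: 2208 ≡ 15; by Fermat, exponent reduces to 104 mod 42 = 20; 15^20 ≡ 23 (mod 43).
Combine by CRT: x ≡ 57 (mod 59), x ≡ 23 (mod 43) ⇒ x ≡ 883 (mod 2537).

883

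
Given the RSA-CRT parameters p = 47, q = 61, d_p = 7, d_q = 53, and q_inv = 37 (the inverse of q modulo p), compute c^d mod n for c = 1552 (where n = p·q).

m₁ = c^(d_p) mod p: c ≡ 1 (mod 47), and 1^7 mod 47 = 1.
m₂ = c^(d_q) mod q: c ≡ 27 (mod 61), and 27^53 mod 61 = 41.
h = q_inv·(m₁ − m₂) mod p = 37·(1 − 41) mod 47 = 24.
m = m₂ + h·q = 41 + 24·61 = 1505.

1505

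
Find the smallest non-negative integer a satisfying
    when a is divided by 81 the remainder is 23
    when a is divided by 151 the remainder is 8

914

Combine the congruences pairwise.
From a ≡ 23 (mod 81) write a = 23 + 81t. Substituting into a ≡ 8 (mod 151) gives 81t ≡ 136 (mod 151), and since 81⁻¹ ≡ 110 (mod 151), t ≡ 11. Hence a ≡ 23 + 81·11 = 914 (mod 12231).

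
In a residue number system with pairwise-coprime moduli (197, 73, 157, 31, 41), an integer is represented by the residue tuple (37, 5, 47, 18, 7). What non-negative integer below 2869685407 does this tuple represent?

971657818

The moduli are pairwise coprime; N = 197·73·157·31·41 = 2869685407.
N/197 = 14566931; 14566931 ≡ 160 (mod 197); 160·181 ≡ 1, so inverse 181.
N/73 = 39310759; 39310759 ≡ 40 (mod 73); 40·42 ≡ 1, so inverse 42.
N/157 = 18278251; 18278251 ≡ 154 (mod 157); 154·52 ≡ 1, so inverse 52.
N/31 = 92570497; 92570497 ≡ 2 (mod 31); 2·16 ≡ 1, so inverse 16.
N/41 = 69992327; 69992327 ≡ 38 (mod 41); 38·27 ≡ 1, so inverse 27.
x ≡ 37·14566931·181 + 5·39310759·42 + 47·18278251·52 + 18·92570497·16 + 7·69992327·27 = 190370894680.
190370894680 mod 2869685407 = 971657818.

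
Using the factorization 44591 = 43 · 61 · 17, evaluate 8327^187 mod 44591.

Mod 43: 8327 ≡ 28; by Fermat, exponent reduces to 187 mod 42 = 19; 28^19 ≡ 30 (mod 43).
Mod 61: 8327 ≡ 31; by Fermat, exponent reduces to 187 mod 60 = 7; 31^7 ≡ 51 (mod 61).
Mod 17: 8327 ≡ 14; by Fermat, exponent reduces to 187 mod 16 = 11; 14^11 ≡ 10 (mod 17).
Combine by CRT: x ≡ 30 (mod 43), x ≡ 51 (mod 61), x ≡ 10 (mod 17) ⇒ x ≡ 18778 (mod 44591).

18778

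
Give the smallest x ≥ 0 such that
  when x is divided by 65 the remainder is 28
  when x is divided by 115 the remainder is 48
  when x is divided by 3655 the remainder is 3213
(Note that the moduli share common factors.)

953513

gcd(65, 115) = 5 and 5 | (48 − 28), so the pair is consistent; merging gives x ≡ 1198 (mod 1495), where 1495 = lcm(65, 115).
gcd(1495, 3655) = 5 and 5 | (3213 − 1198), so the pair is consistent; merging gives x ≡ 953513 (mod 1092845), where 1092845 = lcm(1495, 3655).
The solution is unique modulo lcm(65, 115, 3655) = 1092845.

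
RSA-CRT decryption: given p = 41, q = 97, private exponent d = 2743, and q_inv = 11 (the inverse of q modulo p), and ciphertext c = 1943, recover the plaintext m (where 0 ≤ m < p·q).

2866

d_p = d mod (p−1) = 2743 mod 40 = 23; d_q = d mod (q−1) = 55.
m₁ = c^(d_p) mod p: c ≡ 16 (mod 41), and 16^23 mod 41 = 37.
m₂ = c^(d_q) mod q: c ≡ 3 (mod 97), and 3^55 mod 97 = 53.
h = q_inv·(m₁ − m₂) mod p = 11·(37 − 53) mod 41 = 29.
m = m₂ + h·q = 53 + 29·97 = 2866.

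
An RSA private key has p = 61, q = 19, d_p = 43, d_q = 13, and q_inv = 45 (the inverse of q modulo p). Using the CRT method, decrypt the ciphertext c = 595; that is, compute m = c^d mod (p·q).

289

m₁ = c^(d_p) mod p: c ≡ 46 (mod 61), and 46^43 mod 61 = 45.
m₂ = c^(d_q) mod q: c ≡ 6 (mod 19), and 6^13 mod 19 = 4.
h = q_inv·(m₁ − m₂) mod p = 45·(45 − 4) mod 61 = 15.
m = m₂ + h·q = 4 + 15·19 = 289.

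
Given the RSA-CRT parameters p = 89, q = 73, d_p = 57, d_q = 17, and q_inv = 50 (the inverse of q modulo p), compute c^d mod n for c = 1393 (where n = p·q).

m₁ = c^(d_p) mod p: c ≡ 58 (mod 89), and 58^57 mod 89 = 38.
m₂ = c^(d_q) mod q: c ≡ 6 (mod 73), and 6^17 mod 73 = 12.
h = q_inv·(m₁ − m₂) mod p = 50·(38 − 12) mod 89 = 54.
m = m₂ + h·q = 12 + 54·73 = 3954.

3954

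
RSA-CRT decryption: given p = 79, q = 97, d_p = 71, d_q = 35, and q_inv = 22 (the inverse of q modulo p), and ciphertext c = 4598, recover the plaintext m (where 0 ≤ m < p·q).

3075

m₁ = c^(d_p) mod p: c ≡ 16 (mod 79), and 16^71 mod 79 = 73.
m₂ = c^(d_q) mod q: c ≡ 39 (mod 97), and 39^35 mod 97 = 68.
h = q_inv·(m₁ − m₂) mod p = 22·(73 − 68) mod 79 = 31.
m = m₂ + h·q = 68 + 31·97 = 3075.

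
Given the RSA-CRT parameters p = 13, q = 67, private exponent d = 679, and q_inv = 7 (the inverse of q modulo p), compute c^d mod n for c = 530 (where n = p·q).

d_p = d mod (p−1) = 679 mod 12 = 7; d_q = d mod (q−1) = 19.
m₁ = c^(d_p) mod p: c ≡ 10 (mod 13), and 10^7 mod 13 = 10.
m₂ = c^(d_q) mod q: c ≡ 61 (mod 67), and 61^19 mod 67 = 2.
h = q_inv·(m₁ − m₂) mod p = 7·(10 − 2) mod 13 = 4.
m = m₂ + h·q = 2 + 4·67 = 270.

270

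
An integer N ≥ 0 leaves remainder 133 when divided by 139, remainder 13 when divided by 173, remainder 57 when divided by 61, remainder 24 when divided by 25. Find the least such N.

16276199

Combine the congruences pairwise.
From N ≡ 133 (mod 139) write N = 133 + 139t. Substituting into N ≡ 13 (mod 173) gives 139t ≡ 53 (mod 173), and since 139⁻¹ ≡ 117 (mod 173), t ≡ 146. Hence N ≡ 133 + 139·146 = 20427 (mod 24047).
From N ≡ 20427 (mod 24047) write N = 20427 + 24047t. Substituting into N ≡ 57 (mod 61) gives 24047t ≡ 4 (mod 61), and since 13⁻¹ ≡ 47 (mod 61), t ≡ 5. Hence N ≡ 20427 + 24047·5 = 140662 (mod 1466867).
From N ≡ 140662 (mod 1466867) write N = 140662 + 1466867t. Substituting into N ≡ 24 (mod 25) gives 1466867t ≡ 12 (mod 25), and since 17⁻¹ ≡ 3 (mod 25), t ≡ 11. Hence N ≡ 140662 + 1466867·11 = 16276199 (mod 36671675).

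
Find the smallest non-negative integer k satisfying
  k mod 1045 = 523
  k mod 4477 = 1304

Combine the congruences pairwise.
gcd(1045, 4477) = 11 and 11 | (1304 − 523), so the pair is consistent; merging gives k ≡ 99798 (mod 425315), where 425315 = lcm(1045, 4477).
The solution is unique modulo lcm(1045, 4477) = 425315.

99798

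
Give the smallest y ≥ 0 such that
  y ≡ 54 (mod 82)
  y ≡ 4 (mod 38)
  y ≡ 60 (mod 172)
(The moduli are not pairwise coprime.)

26376

gcd(82, 38) = 2 and 2 | (4 − 54), so the pair is consistent; merging gives y ≡ 1448 (mod 1558), where 1558 = lcm(82, 38).
gcd(1558, 172) = 2 and 2 | (60 − 1448), so the pair is consistent; merging gives y ≡ 26376 (mod 133988), where 133988 = lcm(1558, 172).
The solution is unique modulo lcm(82, 38, 172) = 133988.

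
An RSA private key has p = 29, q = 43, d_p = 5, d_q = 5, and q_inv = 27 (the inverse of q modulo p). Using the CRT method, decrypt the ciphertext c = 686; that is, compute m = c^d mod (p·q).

398

m₁ = c^(d_p) mod p: c ≡ 19 (mod 29), and 19^5 mod 29 = 21.
m₂ = c^(d_q) mod q: c ≡ 41 (mod 43), and 41^5 mod 43 = 11.
h = q_inv·(m₁ − m₂) mod p = 27·(21 − 11) mod 29 = 9.
m = m₂ + h·q = 11 + 9·43 = 398.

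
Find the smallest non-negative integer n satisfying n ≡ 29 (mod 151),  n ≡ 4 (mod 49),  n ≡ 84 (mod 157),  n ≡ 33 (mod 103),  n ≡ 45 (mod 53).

The moduli are pairwise coprime; M = 151·49·157·103·53 = 6341409137.
M/151 = 41996087; 41996087 ≡ 118 (mod 151); 118·32 ≡ 1, so inverse 32.
M/49 = 129416513; 129416513 ≡ 16 (mod 49); 16·46 ≡ 1, so inverse 46.
M/157 = 40391141; 40391141 ≡ 65 (mod 157); 65·29 ≡ 1, so inverse 29.
M/103 = 61567079; 61567079 ≡ 65 (mod 103); 65·84 ≡ 1, so inverse 84.
M/53 = 119649229; 119649229 ≡ 33 (mod 53); 33·45 ≡ 1, so inverse 45.
n ≡ 29·41996087·32 + 4·129416513·46 + 84·40391141·29 + 33·61567079·84 + 45·119649229·45 = 574131458317.
574131458317 mod 6341409137 = 3404635987.

3404635987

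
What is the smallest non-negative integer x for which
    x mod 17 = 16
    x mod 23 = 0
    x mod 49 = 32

17917

Combine the congruences pairwise.
From x ≡ 16 (mod 17) write x = 16 + 17t. Substituting into x ≡ 0 (mod 23) gives 17t ≡ 7 (mod 23), and since 17⁻¹ ≡ 19 (mod 23), t ≡ 18. Hence x ≡ 16 + 17·18 = 322 (mod 391).
From x ≡ 322 (mod 391) write x = 322 + 391t. Substituting into x ≡ 32 (mod 49) gives 391t ≡ 4 (mod 49), and since 48⁻¹ ≡ 48 (mod 49), t ≡ 45. Hence x ≡ 322 + 391·45 = 17917 (mod 19159).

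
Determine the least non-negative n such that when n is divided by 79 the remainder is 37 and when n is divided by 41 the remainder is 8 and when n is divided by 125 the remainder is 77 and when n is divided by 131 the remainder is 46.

The moduli are pairwise coprime; M = 79·41·125·131 = 53038625.
M/79 = 671375; 671375 ≡ 33 (mod 79); 33·12 ≡ 1, so inverse 12.
M/41 = 1293625; 1293625 ≡ 34 (mod 41); 34·35 ≡ 1, so inverse 35.
M/125 = 424309; 424309 ≡ 59 (mod 125); 59·89 ≡ 1, so inverse 89.
M/131 = 404875; 404875 ≡ 85 (mod 131); 85·37 ≡ 1, so inverse 37.
n ≡ 37·671375·12 + 8·1293625·35 + 77·424309·89 + 46·404875·37 = 4257192327.
4257192327 mod 53038625 = 14102327.

14102327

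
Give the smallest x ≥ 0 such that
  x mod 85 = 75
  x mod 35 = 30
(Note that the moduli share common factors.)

415

gcd(85, 35) = 5 and 5 | (30 − 75), so the pair is consistent; merging gives x ≡ 415 (mod 595), where 595 = lcm(85, 35).
The solution is unique modulo lcm(85, 35) = 595.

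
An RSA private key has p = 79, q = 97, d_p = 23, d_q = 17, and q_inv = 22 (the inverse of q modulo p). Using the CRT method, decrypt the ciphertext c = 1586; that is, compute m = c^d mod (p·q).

m₁ = c^(d_p) mod p: c ≡ 6 (mod 79), and 6^23 mod 79 = 35.
m₂ = c^(d_q) mod q: c ≡ 34 (mod 97), and 34^17 mod 97 = 63.
h = q_inv·(m₁ − m₂) mod p = 22·(35 − 63) mod 79 = 16.
m = m₂ + h·q = 63 + 16·97 = 1615.

1615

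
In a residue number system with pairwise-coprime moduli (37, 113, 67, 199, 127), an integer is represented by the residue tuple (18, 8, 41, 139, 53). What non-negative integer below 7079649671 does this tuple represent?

2381163693

From x ≡ 18 (mod 37) write x = 18 + 37t. Substituting into x ≡ 8 (mod 113) gives 37t ≡ 103 (mod 113), and since 37⁻¹ ≡ 55 (mod 113), t ≡ 15. Hence x ≡ 18 + 37·15 = 573 (mod 4181).
From x ≡ 573 (mod 4181) write x = 573 + 4181t. Substituting into x ≡ 41 (mod 67) gives 4181t ≡ 4 (mod 67), and since 27⁻¹ ≡ 5 (mod 67), t ≡ 20. Hence x ≡ 573 + 4181·20 = 84193 (mod 280127).
From x ≡ 84193 (mod 280127) write x = 84193 + 280127t. Substituting into x ≡ 139 (mod 199) gives 280127t ≡ 123 (mod 199), and since 134⁻¹ ≡ 150 (mod 199), t ≡ 142. Hence x ≡ 84193 + 280127·142 = 39862227 (mod 55745273).
From x ≡ 39862227 (mod 55745273) write x = 39862227 + 55745273t. Substituting into x ≡ 53 (mod 127) gives 55745273t ≡ 78 (mod 127), and since 20⁻¹ ≡ 108 (mod 127), t ≡ 42. Hence x ≡ 39862227 + 55745273·42 = 2381163693 (mod 7079649671).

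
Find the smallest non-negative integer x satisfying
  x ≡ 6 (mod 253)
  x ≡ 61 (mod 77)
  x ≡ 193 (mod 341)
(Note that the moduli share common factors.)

29860

Combine the congruences pairwise.
gcd(253, 77) = 11 and 11 | (61 − 6), so the pair is consistent; merging gives x ≡ 1524 (mod 1771), where 1771 = lcm(253, 77).
gcd(1771, 341) = 11 and 11 | (193 − 1524), so the pair is consistent; merging gives x ≡ 29860 (mod 54901), where 54901 = lcm(1771, 341).
The solution is unique modulo lcm(253, 77, 341) = 54901.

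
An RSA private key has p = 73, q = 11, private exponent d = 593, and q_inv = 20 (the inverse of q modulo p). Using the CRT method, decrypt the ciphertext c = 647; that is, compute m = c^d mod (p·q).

d_p = d mod (p−1) = 593 mod 72 = 17; d_q = d mod (q−1) = 3.
m₁ = c^(d_p) mod p: c ≡ 63 (mod 73), and 63^17 mod 73 = 63.
m₂ = c^(d_q) mod q: c ≡ 9 (mod 11), and 9^3 mod 11 = 3.
h = q_inv·(m₁ − m₂) mod p = 20·(63 − 3) mod 73 = 32.
m = m₂ + h·q = 3 + 32·11 = 355.

355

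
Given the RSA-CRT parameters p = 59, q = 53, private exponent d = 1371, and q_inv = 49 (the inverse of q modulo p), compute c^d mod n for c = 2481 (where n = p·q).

2018

d_p = d mod (p−1) = 1371 mod 58 = 37; d_q = d mod (q−1) = 19.
m₁ = c^(d_p) mod p: c ≡ 3 (mod 59), and 3^37 mod 59 = 12.
m₂ = c^(d_q) mod q: c ≡ 43 (mod 53), and 43^19 mod 53 = 4.
h = q_inv·(m₁ − m₂) mod p = 49·(12 − 4) mod 59 = 38.
m = m₂ + h·q = 4 + 38·53 = 2018.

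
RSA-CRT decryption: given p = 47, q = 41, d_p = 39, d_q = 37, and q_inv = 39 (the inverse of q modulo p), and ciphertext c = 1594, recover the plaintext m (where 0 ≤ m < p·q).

m₁ = c^(d_p) mod p: c ≡ 43 (mod 47), and 43^39 mod 47 = 5.
m₂ = c^(d_q) mod q: c ≡ 36 (mod 41), and 36^37 mod 41 = 20.
h = q_inv·(m₁ − m₂) mod p = 39·(5 − 20) mod 47 = 26.
m = m₂ + h·q = 20 + 26·41 = 1086.

1086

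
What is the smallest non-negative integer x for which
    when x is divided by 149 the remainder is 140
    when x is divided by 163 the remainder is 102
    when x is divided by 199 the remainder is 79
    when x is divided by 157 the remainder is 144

512435427

The moduli are pairwise coprime; N = 149·163·199·157 = 758798741.
N/149 = 5092609; 5092609 ≡ 87 (mod 149); 87·12 ≡ 1, so inverse 12.
N/163 = 4655207; 4655207 ≡ 90 (mod 163); 90·96 ≡ 1, so inverse 96.
N/199 = 3813059; 3813059 ≡ 20 (mod 199); 20·10 ≡ 1, so inverse 10.
N/157 = 4833113; 4833113 ≡ 25 (mod 157); 25·44 ≡ 1, so inverse 44.
x ≡ 140·5092609·12 + 102·4655207·96 + 79·3813059·10 + 144·4833113·44 = 87774290642.
87774290642 mod 758798741 = 512435427.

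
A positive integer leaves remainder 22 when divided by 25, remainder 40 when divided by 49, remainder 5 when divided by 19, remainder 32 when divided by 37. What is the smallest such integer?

385572

The moduli are pairwise coprime; N = 25·49·19·37 = 861175.
N/25 = 34447; 34447 ≡ 22 (mod 25); 22·8 ≡ 1, so inverse 8.
N/49 = 17575; 17575 ≡ 33 (mod 49); 33·3 ≡ 1, so inverse 3.
N/19 = 45325; 45325 ≡ 10 (mod 19); 10·2 ≡ 1, so inverse 2.
N/37 = 23275; 23275 ≡ 2 (mod 37); 2·19 ≡ 1, so inverse 19.
x ≡ 22·34447·8 + 40·17575·3 + 5·45325·2 + 32·23275·19 = 22776122.
22776122 mod 861175 = 385572.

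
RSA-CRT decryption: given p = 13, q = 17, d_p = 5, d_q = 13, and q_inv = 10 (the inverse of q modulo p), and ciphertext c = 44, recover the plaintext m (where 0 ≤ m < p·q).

m₁ = c^(d_p) mod p: c ≡ 5 (mod 13), and 5^5 mod 13 = 5.
m₂ = c^(d_q) mod q: c ≡ 10 (mod 17), and 10^13 mod 17 = 11.
h = q_inv·(m₁ − m₂) mod p = 10·(5 − 11) mod 13 = 5.
m = m₂ + h·q = 11 + 5·17 = 96.

96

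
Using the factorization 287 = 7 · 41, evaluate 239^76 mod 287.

148

Mod 7: 239 ≡ 1; by Fermat, exponent reduces to 76 mod 6 = 4; 1^4 ≡ 1 (mod 7).
Mod 41: 239 ≡ 34; by Fermat, exponent reduces to 76 mod 40 = 36; 34^36 ≡ 25 (mod 41).
Combine by CRT: x ≡ 1 (mod 7), x ≡ 25 (mod 41) ⇒ x ≡ 148 (mod 287).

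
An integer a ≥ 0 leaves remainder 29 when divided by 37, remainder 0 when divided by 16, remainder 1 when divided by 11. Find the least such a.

From a ≡ 29 (mod 37) write a = 29 + 37t. Substituting into a ≡ 0 (mod 16) gives 37t ≡ 3 (mod 16), and since 5⁻¹ ≡ 13 (mod 16), t ≡ 7. Hence a ≡ 29 + 37·7 = 288 (mod 592).
From a ≡ 288 (mod 592) write a = 288 + 592t. Substituting into a ≡ 1 (mod 11) gives 592t ≡ 10 (mod 11), and since 9⁻¹ ≡ 5 (mod 11), t ≡ 6. Hence a ≡ 288 + 592·6 = 3840 (mod 6512).

3840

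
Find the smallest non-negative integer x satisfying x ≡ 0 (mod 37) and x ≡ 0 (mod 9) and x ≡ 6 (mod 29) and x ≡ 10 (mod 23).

131202

Combine the congruences pairwise.
From x ≡ 0 (mod 37) write x = 0 + 37t. Substituting into x ≡ 0 (mod 9) gives 37t ≡ 0 (mod 9), and since 1⁻¹ ≡ 1 (mod 9), t ≡ 0. Hence x ≡ 0 + 37·0 = 0 (mod 333).
From x ≡ 0 (mod 333) write x = 0 + 333t. Substituting into x ≡ 6 (mod 29) gives 333t ≡ 6 (mod 29), and since 14⁻¹ ≡ 27 (mod 29), t ≡ 17. Hence x ≡ 0 + 333·17 = 5661 (mod 9657).
From x ≡ 5661 (mod 9657) write x = 5661 + 9657t. Substituting into x ≡ 10 (mod 23) gives 9657t ≡ 7 (mod 23), and since 20⁻¹ ≡ 15 (mod 23), t ≡ 13. Hence x ≡ 5661 + 9657·13 = 131202 (mod 222111).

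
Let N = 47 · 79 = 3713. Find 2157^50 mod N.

813

Mod 47: 2157 ≡ 42; by Fermat, exponent reduces to 50 mod 46 = 4; 42^4 ≡ 14 (mod 47).
Mod 79: 2157 ≡ 24; 24^50 ≡ 23 (mod 79).
Combine by CRT: x ≡ 14 (mod 47), x ≡ 23 (mod 79) ⇒ x ≡ 813 (mod 3713).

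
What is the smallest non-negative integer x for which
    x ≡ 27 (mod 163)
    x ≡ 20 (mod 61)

Combine the congruences pairwise.
From x ≡ 27 (mod 163) write x = 27 + 163t. Substituting into x ≡ 20 (mod 61) gives 163t ≡ 54 (mod 61), and since 41⁻¹ ≡ 3 (mod 61), t ≡ 40. Hence x ≡ 27 + 163·40 = 6547 (mod 9943).

6547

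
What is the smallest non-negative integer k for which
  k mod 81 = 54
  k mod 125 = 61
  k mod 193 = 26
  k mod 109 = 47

149525811

The moduli are pairwise coprime; N = 81·125·193·109 = 212999625.
N/81 = 2629625; 2629625 ≡ 41 (mod 81); 41·2 ≡ 1, so inverse 2.
N/125 = 1703997; 1703997 ≡ 122 (mod 125); 122·83 ≡ 1, so inverse 83.
N/193 = 1103625; 1103625 ≡ 51 (mod 193); 51·53 ≡ 1, so inverse 53.
N/109 = 1954125; 1954125 ≡ 82 (mod 109); 82·4 ≡ 1, so inverse 4.
k ≡ 54·2629625·2 + 61·1703997·83 + 26·1103625·53 + 47·1954125·4 = 10799507061.
10799507061 mod 212999625 = 149525811.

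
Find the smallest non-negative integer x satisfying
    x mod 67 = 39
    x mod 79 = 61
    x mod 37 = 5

From x ≡ 39 (mod 67) write x = 39 + 67t. Substituting into x ≡ 61 (mod 79) gives 67t ≡ 22 (mod 79), and since 67⁻¹ ≡ 46 (mod 79), t ≡ 64. Hence x ≡ 39 + 67·64 = 4327 (mod 5293).
From x ≡ 4327 (mod 5293) write x = 4327 + 5293t. Substituting into x ≡ 5 (mod 37) gives 5293t ≡ 7 (mod 37), and since 2⁻¹ ≡ 19 (mod 37), t ≡ 22. Hence x ≡ 4327 + 5293·22 = 120773 (mod 195841).

120773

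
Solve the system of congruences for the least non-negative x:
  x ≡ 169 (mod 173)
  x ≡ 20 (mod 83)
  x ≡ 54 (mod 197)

1672387

From x ≡ 169 (mod 173) write x = 169 + 173t. Substituting into x ≡ 20 (mod 83) gives 173t ≡ 17 (mod 83), and since 7⁻¹ ≡ 12 (mod 83), t ≡ 38. Hence x ≡ 169 + 173·38 = 6743 (mod 14359).
From x ≡ 6743 (mod 14359) write x = 6743 + 14359t. Substituting into x ≡ 54 (mod 197) gives 14359t ≡ 9 (mod 197), and since 175⁻¹ ≡ 188 (mod 197), t ≡ 116. Hence x ≡ 6743 + 14359·116 = 1672387 (mod 2828723).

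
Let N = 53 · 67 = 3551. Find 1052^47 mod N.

140

Mod 53: 1052 ≡ 45; 45^47 ≡ 34 (mod 53).
Mod 67: 1052 ≡ 47; 47^47 ≡ 6 (mod 67).
Combine by CRT: x ≡ 34 (mod 53), x ≡ 6 (mod 67) ⇒ x ≡ 140 (mod 3551).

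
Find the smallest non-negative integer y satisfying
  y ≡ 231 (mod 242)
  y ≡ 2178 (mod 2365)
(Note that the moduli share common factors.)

23463

Combine the congruences pairwise.
gcd(242, 2365) = 11 and 11 | (2178 − 231), so the pair is consistent; merging gives y ≡ 23463 (mod 52030), where 52030 = lcm(242, 2365).
The solution is unique modulo lcm(242, 2365) = 52030.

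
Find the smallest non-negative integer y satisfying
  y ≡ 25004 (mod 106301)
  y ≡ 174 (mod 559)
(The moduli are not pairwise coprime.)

2363626

gcd(106301, 559) = 13 and 13 | (174 − 25004), so the pair is consistent; merging gives y ≡ 2363626 (mod 4570943), where 4570943 = lcm(106301, 559).
The solution is unique modulo lcm(106301, 559) = 4570943.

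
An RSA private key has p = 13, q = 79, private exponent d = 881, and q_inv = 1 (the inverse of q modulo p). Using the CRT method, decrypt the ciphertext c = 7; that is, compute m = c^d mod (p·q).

596

d_p = d mod (p−1) = 881 mod 12 = 5; d_q = d mod (q−1) = 23.
m₁ = c^(d_p) mod p: c ≡ 7 (mod 13), and 7^5 mod 13 = 11.
m₂ = c^(d_q) mod q: c ≡ 7 (mod 79), and 7^23 mod 79 = 43.
h = q_inv·(m₁ − m₂) mod p = 1·(11 − 43) mod 13 = 7.
m = m₂ + h·q = 43 + 7·79 = 596.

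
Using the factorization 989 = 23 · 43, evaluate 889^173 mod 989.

Mod 23: 889 ≡ 15; by Fermat, exponent reduces to 173 mod 22 = 19; 15^19 ≡ 19 (mod 23).
Mod 43: 889 ≡ 29; by Fermat, exponent reduces to 173 mod 42 = 5; 29^5 ≡ 20 (mod 43).
Combine by CRT: x ≡ 19 (mod 23), x ≡ 20 (mod 43) ⇒ x ≡ 364 (mod 989).

364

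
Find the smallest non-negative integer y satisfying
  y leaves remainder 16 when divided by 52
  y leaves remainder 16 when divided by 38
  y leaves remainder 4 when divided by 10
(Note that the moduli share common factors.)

1004

Combine the congruences pairwise.
gcd(52, 38) = 2 and 2 | (16 − 16), so the pair is consistent; merging gives y ≡ 16 (mod 988), where 988 = lcm(52, 38).
gcd(988, 10) = 2 and 2 | (4 − 16), so the pair is consistent; merging gives y ≡ 1004 (mod 4940), where 4940 = lcm(988, 10).
The solution is unique modulo lcm(52, 38, 10) = 4940.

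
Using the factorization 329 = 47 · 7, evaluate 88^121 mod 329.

Mod 47: 88 ≡ 41; by Fermat, exponent reduces to 121 mod 46 = 29; 41^29 ≡ 15 (mod 47).
Mod 7: 88 ≡ 4; by Fermat, exponent reduces to 121 mod 6 = 1; 4^1 ≡ 4 (mod 7).
Combine by CRT: x ≡ 15 (mod 47), x ≡ 4 (mod 7) ⇒ x ≡ 109 (mod 329).

109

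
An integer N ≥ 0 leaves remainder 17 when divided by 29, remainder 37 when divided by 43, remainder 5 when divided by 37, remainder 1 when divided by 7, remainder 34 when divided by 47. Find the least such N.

From N ≡ 17 (mod 29) write N = 17 + 29t. Substituting into N ≡ 37 (mod 43) gives 29t ≡ 20 (mod 43), and since 29⁻¹ ≡ 3 (mod 43), t ≡ 17. Hence N ≡ 17 + 29·17 = 510 (mod 1247).
From N ≡ 510 (mod 1247) write N = 510 + 1247t. Substituting into N ≡ 5 (mod 37) gives 1247t ≡ 13 (mod 37), and since 26⁻¹ ≡ 10 (mod 37), t ≡ 19. Hence N ≡ 510 + 1247·19 = 24203 (mod 46139).
From N ≡ 24203 (mod 46139) write N = 24203 + 46139t. Substituting into N ≡ 1 (mod 7) gives 46139t ≡ 4 (mod 7), and since 2⁻¹ ≡ 4 (mod 7), t ≡ 2. Hence N ≡ 24203 + 46139·2 = 116481 (mod 322973).
From N ≡ 116481 (mod 322973) write N = 116481 + 322973t. Substituting into N ≡ 34 (mod 47) gives 322973t ≡ 19 (mod 47), and since 36⁻¹ ≡ 17 (mod 47), t ≡ 41. Hence N ≡ 116481 + 322973·41 = 13358374 (mod 15179731).

13358374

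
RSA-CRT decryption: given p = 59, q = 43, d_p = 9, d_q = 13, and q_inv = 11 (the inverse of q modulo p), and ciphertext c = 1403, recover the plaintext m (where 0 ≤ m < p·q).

m₁ = c^(d_p) mod p: c ≡ 46 (mod 59), and 46^9 mod 59 = 29.
m₂ = c^(d_q) mod q: c ≡ 27 (mod 43), and 27^13 mod 43 = 8.
h = q_inv·(m₁ − m₂) mod p = 11·(29 − 8) mod 59 = 54.
m = m₂ + h·q = 8 + 54·43 = 2330.

2330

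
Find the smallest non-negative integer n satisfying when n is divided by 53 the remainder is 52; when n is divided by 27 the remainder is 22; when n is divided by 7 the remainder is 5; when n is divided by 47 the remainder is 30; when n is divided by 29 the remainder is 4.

11187769

From n ≡ 52 (mod 53) write n = 52 + 53t. Substituting into n ≡ 22 (mod 27) gives 53t ≡ 24 (mod 27), and since 26⁻¹ ≡ 26 (mod 27), t ≡ 3. Hence n ≡ 52 + 53·3 = 211 (mod 1431).
From n ≡ 211 (mod 1431) write n = 211 + 1431t. Substituting into n ≡ 5 (mod 7) gives 1431t ≡ 4 (mod 7), and since 3⁻¹ ≡ 5 (mod 7), t ≡ 6. Hence n ≡ 211 + 1431·6 = 8797 (mod 10017).
From n ≡ 8797 (mod 10017) write n = 8797 + 10017t. Substituting into n ≡ 30 (mod 47) gives 10017t ≡ 22 (mod 47), and since 6⁻¹ ≡ 8 (mod 47), t ≡ 35. Hence n ≡ 8797 + 10017·35 = 359392 (mod 470799).
From n ≡ 359392 (mod 470799) write n = 359392 + 470799t. Substituting into n ≡ 4 (mod 29) gives 470799t ≡ 9 (mod 29), and since 13⁻¹ ≡ 9 (mod 29), t ≡ 23. Hence n ≡ 359392 + 470799·23 = 11187769 (mod 13653171).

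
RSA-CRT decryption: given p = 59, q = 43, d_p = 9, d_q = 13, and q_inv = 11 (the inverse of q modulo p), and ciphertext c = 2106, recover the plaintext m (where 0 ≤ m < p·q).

m₁ = c^(d_p) mod p: c ≡ 41 (mod 59), and 41^9 mod 59 = 21.
m₂ = c^(d_q) mod q: c ≡ 42 (mod 43), and 42^13 mod 43 = 42.
h = q_inv·(m₁ − m₂) mod p = 11·(21 − 42) mod 59 = 5.
m = m₂ + h·q = 42 + 5·43 = 257.

257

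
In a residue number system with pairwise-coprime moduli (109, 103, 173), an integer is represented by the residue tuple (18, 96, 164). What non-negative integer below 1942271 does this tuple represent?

686282

The moduli are pairwise coprime; N = 109·103·173 = 1942271.
N/109 = 17819; 17819 ≡ 52 (mod 109); 52·65 ≡ 1, so inverse 65.
N/103 = 18857; 18857 ≡ 8 (mod 103); 8·13 ≡ 1, so inverse 13.
N/173 = 11227; 11227 ≡ 155 (mod 173); 155·48 ≡ 1, so inverse 48.
x ≡ 18·17819·65 + 96·18857·13 + 164·11227·48 = 132760710.
132760710 mod 1942271 = 686282.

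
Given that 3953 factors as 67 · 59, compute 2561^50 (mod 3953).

Mod 67: 2561 ≡ 15; 15^50 ≡ 22 (mod 67).
Mod 59: 2561 ≡ 24; 24^50 ≡ 17 (mod 59).
Combine by CRT: x ≡ 22 (mod 67), x ≡ 17 (mod 59) ⇒ x ≡ 3439 (mod 3953).

3439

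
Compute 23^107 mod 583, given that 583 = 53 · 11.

Mod 53: 23 ≡ 23; by Fermat, exponent reduces to 107 mod 52 = 3; 23^3 ≡ 30 (mod 53).
Mod 11: 23 ≡ 1; by Fermat, exponent reduces to 107 mod 10 = 7; 1^7 ≡ 1 (mod 11).
Combine by CRT: x ≡ 30 (mod 53), x ≡ 1 (mod 11) ⇒ x ≡ 507 (mod 583).

507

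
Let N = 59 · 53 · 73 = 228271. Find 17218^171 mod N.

127991

Mod 59: 17218 ≡ 49; by Fermat, exponent reduces to 171 mod 58 = 55; 49^55 ≡ 20 (mod 59).
Mod 53: 17218 ≡ 46; by Fermat, exponent reduces to 171 mod 52 = 15; 46^15 ≡ 49 (mod 53).
Mod 73: 17218 ≡ 63; by Fermat, exponent reduces to 171 mod 72 = 27; 63^27 ≡ 22 (mod 73).
Combine by CRT: x ≡ 20 (mod 59), x ≡ 49 (mod 53), x ≡ 22 (mod 73) ⇒ x ≡ 127991 (mod 228271).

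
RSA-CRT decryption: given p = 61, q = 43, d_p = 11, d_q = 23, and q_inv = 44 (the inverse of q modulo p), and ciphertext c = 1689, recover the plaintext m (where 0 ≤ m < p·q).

1791

m₁ = c^(d_p) mod p: c ≡ 42 (mod 61), and 42^11 mod 61 = 22.
m₂ = c^(d_q) mod q: c ≡ 12 (mod 43), and 12^23 mod 43 = 28.
h = q_inv·(m₁ − m₂) mod p = 44·(22 − 28) mod 61 = 41.
m = m₂ + h·q = 28 + 41·43 = 1791.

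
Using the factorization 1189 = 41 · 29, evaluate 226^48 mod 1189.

Mod 41: 226 ≡ 21; by Fermat, exponent reduces to 48 mod 40 = 8; 21^8 ≡ 37 (mod 41).
Mod 29: 226 ≡ 23; by Fermat, exponent reduces to 48 mod 28 = 20; 23^20 ≡ 24 (mod 29).
Combine by CRT: x ≡ 37 (mod 41), x ≡ 24 (mod 29) ⇒ x ≡ 488 (mod 1189).

488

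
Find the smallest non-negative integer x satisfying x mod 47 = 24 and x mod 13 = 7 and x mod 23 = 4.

13137

The moduli are pairwise coprime; N = 47·13·23 = 14053.
N/47 = 299; 299 ≡ 17 (mod 47); 17·36 ≡ 1, so inverse 36.
N/13 = 1081; 1081 ≡ 2 (mod 13); 2·7 ≡ 1, so inverse 7.
N/23 = 611; 611 ≡ 13 (mod 23); 13·16 ≡ 1, so inverse 16.
x ≡ 24·299·36 + 7·1081·7 + 4·611·16 = 350409.
350409 mod 14053 = 13137.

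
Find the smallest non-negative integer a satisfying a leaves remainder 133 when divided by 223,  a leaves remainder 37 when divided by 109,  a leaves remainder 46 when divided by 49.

1109112

The moduli are pairwise coprime; N = 223·109·49 = 1191043.
N/223 = 5341; 5341 ≡ 212 (mod 223); 212·81 ≡ 1, so inverse 81.
N/109 = 10927; 10927 ≡ 27 (mod 109); 27·105 ≡ 1, so inverse 105.
N/49 = 24307; 24307 ≡ 3 (mod 49); 3·33 ≡ 1, so inverse 33.
a ≡ 133·5341·81 + 37·10927·105 + 46·24307·33 = 136888014.
136888014 mod 1191043 = 1109112.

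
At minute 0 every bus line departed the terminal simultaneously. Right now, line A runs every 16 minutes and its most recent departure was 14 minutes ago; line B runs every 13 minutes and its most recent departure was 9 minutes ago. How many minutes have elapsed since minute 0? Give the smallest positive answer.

126

From t ≡ 14 (mod 16) write t = 14 + 16s. Substituting into t ≡ 9 (mod 13) gives 16s ≡ 8 (mod 13), and since 3⁻¹ ≡ 9 (mod 13), s ≡ 7. Hence t ≡ 14 + 16·7 = 126 (mod 208).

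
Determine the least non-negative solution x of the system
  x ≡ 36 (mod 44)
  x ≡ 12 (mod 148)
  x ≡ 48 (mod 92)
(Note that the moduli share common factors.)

Combine the congruences pairwise.
gcd(44, 148) = 4 and 4 | (12 − 36), so the pair is consistent; merging gives x ≡ 1048 (mod 1628), where 1628 = lcm(44, 148).
gcd(1628, 92) = 4 and 4 | (48 − 1048), so the pair is consistent; merging gives x ≡ 27096 (mod 37444), where 37444 = lcm(1628, 92).
The solution is unique modulo lcm(44, 148, 92) = 37444.

27096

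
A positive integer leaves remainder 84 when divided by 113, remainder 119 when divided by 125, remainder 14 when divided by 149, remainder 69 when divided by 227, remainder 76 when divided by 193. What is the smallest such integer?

From m ≡ 84 (mod 113) write m = 84 + 113t. Substituting into m ≡ 119 (mod 125) gives 113t ≡ 35 (mod 125), and since 113⁻¹ ≡ 52 (mod 125), t ≡ 70. Hence m ≡ 84 + 113·70 = 7994 (mod 14125).
From m ≡ 7994 (mod 14125) write m = 7994 + 14125t. Substituting into m ≡ 14 (mod 149) gives 14125t ≡ 66 (mod 149), and since 119⁻¹ ≡ 144 (mod 149), t ≡ 117. Hence m ≡ 7994 + 14125·117 = 1660619 (mod 2104625).
From m ≡ 1660619 (mod 2104625) write m = 1660619 + 2104625t. Substituting into m ≡ 69 (mod 227) gives 2104625t ≡ 182 (mod 227), and since 108⁻¹ ≡ 103 (mod 227), t ≡ 132. Hence m ≡ 1660619 + 2104625·132 = 279471119 (mod 477749875).
From m ≡ 279471119 (mod 477749875) write m = 279471119 + 477749875t. Substituting into m ≡ 76 (mod 193) gives 477749875t ≡ 98 (mod 193), and since 184⁻¹ ≡ 150 (mod 193), t ≡ 32. Hence m ≡ 279471119 + 477749875·32 = 15567467119 (mod 92205725875).

15567467119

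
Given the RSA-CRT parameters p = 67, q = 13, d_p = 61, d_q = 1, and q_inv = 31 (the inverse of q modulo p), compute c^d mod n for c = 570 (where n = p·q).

635

m₁ = c^(d_p) mod p: c ≡ 34 (mod 67), and 34^61 mod 67 = 32.
m₂ = c^(d_q) mod q: c ≡ 11 (mod 13), and 11^1 mod 13 = 11.
h = q_inv·(m₁ − m₂) mod p = 31·(32 − 11) mod 67 = 48.
m = m₂ + h·q = 11 + 48·13 = 635.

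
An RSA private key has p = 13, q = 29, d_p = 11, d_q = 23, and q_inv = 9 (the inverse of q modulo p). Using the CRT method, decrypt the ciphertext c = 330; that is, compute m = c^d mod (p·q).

m₁ = c^(d_p) mod p: c ≡ 5 (mod 13), and 5^11 mod 13 = 8.
m₂ = c^(d_q) mod q: c ≡ 11 (mod 29), and 11^23 mod 29 = 27.
h = q_inv·(m₁ − m₂) mod p = 9·(8 − 27) mod 13 = 11.
m = m₂ + h·q = 27 + 11·29 = 346.

346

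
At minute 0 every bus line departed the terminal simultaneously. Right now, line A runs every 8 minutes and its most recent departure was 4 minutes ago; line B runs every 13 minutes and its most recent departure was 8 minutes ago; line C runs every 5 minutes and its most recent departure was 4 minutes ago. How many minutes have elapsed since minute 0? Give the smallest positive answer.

Combine the congruences pairwise.
From t ≡ 4 (mod 8) write t = 4 + 8s. Substituting into t ≡ 8 (mod 13) gives 8s ≡ 4 (mod 13), and since 8⁻¹ ≡ 5 (mod 13), s ≡ 7. Hence t ≡ 4 + 8·7 = 60 (mod 104).
From t ≡ 60 (mod 104) write t = 60 + 104s. Substituting into t ≡ 4 (mod 5) gives 104s ≡ 4 (mod 5), and since 4⁻¹ ≡ 4 (mod 5), s ≡ 1. Hence t ≡ 60 + 104·1 = 164 (mod 520).

164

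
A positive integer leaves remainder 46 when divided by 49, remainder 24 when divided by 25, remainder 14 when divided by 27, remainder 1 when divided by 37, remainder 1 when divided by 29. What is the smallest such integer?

19180949

The moduli are pairwise coprime; N = 49·25·27·37·29 = 35489475.
N/49 = 724275; 724275 ≡ 6 (mod 49); 6·41 ≡ 1, so inverse 41.
N/25 = 1419579; 1419579 ≡ 4 (mod 25); 4·19 ≡ 1, so inverse 19.
N/27 = 1314425; 1314425 ≡ 11 (mod 27); 11·5 ≡ 1, so inverse 5.
N/37 = 959175; 959175 ≡ 24 (mod 37); 24·17 ≡ 1, so inverse 17.
N/29 = 1223775; 1223775 ≡ 4 (mod 29); 4·22 ≡ 1, so inverse 22.
m ≡ 46·724275·41 + 24·1419579·19 + 14·1314425·5 + 1·959175·17 + 1·1223775·22 = 2148549449.
2148549449 mod 35489475 = 19180949.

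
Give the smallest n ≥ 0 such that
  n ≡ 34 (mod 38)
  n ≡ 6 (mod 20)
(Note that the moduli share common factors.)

Combine the congruences pairwise.
gcd(38, 20) = 2 and 2 | (6 − 34), so the pair is consistent; merging gives n ≡ 186 (mod 380), where 380 = lcm(38, 20).
The solution is unique modulo lcm(38, 20) = 380.

186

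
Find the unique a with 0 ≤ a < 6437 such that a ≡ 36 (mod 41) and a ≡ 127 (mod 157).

2168

Combine the congruences pairwise.
From a ≡ 36 (mod 41) write a = 36 + 41t. Substituting into a ≡ 127 (mod 157) gives 41t ≡ 91 (mod 157), and since 41⁻¹ ≡ 23 (mod 157), t ≡ 52. Hence a ≡ 36 + 41·52 = 2168 (mod 6437).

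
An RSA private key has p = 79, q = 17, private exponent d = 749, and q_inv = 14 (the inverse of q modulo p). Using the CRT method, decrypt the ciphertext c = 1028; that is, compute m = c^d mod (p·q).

791

d_p = d mod (p−1) = 749 mod 78 = 47; d_q = d mod (q−1) = 13.
m₁ = c^(d_p) mod p: c ≡ 1 (mod 79), and 1^47 mod 79 = 1.
m₂ = c^(d_q) mod q: c ≡ 8 (mod 17), and 8^13 mod 17 = 9.
h = q_inv·(m₁ − m₂) mod p = 14·(1 − 9) mod 79 = 46.
m = m₂ + h·q = 9 + 46·17 = 791.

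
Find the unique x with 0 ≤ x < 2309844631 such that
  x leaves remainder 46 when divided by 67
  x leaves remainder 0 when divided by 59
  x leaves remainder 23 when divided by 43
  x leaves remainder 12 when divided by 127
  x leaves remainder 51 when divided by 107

The moduli are pairwise coprime; N = 67·59·43·127·107 = 2309844631.
N/67 = 34475293; 34475293 ≡ 41 (mod 67); 41·18 ≡ 1, so inverse 18.
N/59 = 39149909; 39149909 ≡ 46 (mod 59); 46·9 ≡ 1, so inverse 9.
N/43 = 53717317; 53717317 ≡ 40 (mod 43); 40·14 ≡ 1, so inverse 14.
N/127 = 18187753; 18187753 ≡ 83 (mod 127); 83·101 ≡ 1, so inverse 101.
N/107 = 21587333; 21587333 ≡ 83 (mod 107); 83·49 ≡ 1, so inverse 49.
x ≡ 46·34475293·18 + 0·39149909·9 + 23·53717317·14 + 12·18187753·101 + 51·21587333·49 = 121832820481.
121832820481 mod 2309844631 = 1720899669.

1720899669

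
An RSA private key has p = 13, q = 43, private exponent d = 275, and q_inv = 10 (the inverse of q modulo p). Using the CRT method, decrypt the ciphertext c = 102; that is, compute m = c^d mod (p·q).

84

d_p = d mod (p−1) = 275 mod 12 = 11; d_q = d mod (q−1) = 23.
m₁ = c^(d_p) mod p: c ≡ 11 (mod 13), and 11^11 mod 13 = 6.
m₂ = c^(d_q) mod q: c ≡ 16 (mod 43), and 16^23 mod 43 = 41.
h = q_inv·(m₁ − m₂) mod p = 10·(6 − 41) mod 13 = 1.
m = m₂ + h·q = 41 + 1·43 = 84.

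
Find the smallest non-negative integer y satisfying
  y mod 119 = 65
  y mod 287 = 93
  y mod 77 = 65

gcd(119, 287) = 7 and 7 | (93 − 65), so the pair is consistent; merging gives y ≡ 4111 (mod 4879), where 4879 = lcm(119, 287).
gcd(4879, 77) = 7 and 7 | (65 − 4111), so the pair is consistent; merging gives y ≡ 23627 (mod 53669), where 53669 = lcm(4879, 77).
The solution is unique modulo lcm(119, 287, 77) = 53669.

23627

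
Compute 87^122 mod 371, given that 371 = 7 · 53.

Mod 7: 87 ≡ 3; by Fermat, exponent reduces to 122 mod 6 = 2; 3^2 ≡ 2 (mod 7).
Mod 53: 87 ≡ 34; by Fermat, exponent reduces to 122 mod 52 = 18; 34^18 ≡ 25 (mod 53).
Combine by CRT: x ≡ 2 (mod 7), x ≡ 25 (mod 53) ⇒ x ≡ 184 (mod 371).

184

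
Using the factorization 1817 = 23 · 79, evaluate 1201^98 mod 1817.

Mod 23: 1201 ≡ 5; by Fermat, exponent reduces to 98 mod 22 = 10; 5^10 ≡ 9 (mod 23).
Mod 79: 1201 ≡ 16; by Fermat, exponent reduces to 98 mod 78 = 20; 16^20 ≡ 4 (mod 79).
Combine by CRT: x ≡ 9 (mod 23), x ≡ 4 (mod 79) ⇒ x ≡ 952 (mod 1817).

952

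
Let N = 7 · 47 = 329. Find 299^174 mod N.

183

Mod 7: 299 ≡ 5; since 6 | 174, by Fermat 5^174 ≡ 1 (mod 7).
Mod 47: 299 ≡ 17; by Fermat, exponent reduces to 174 mod 46 = 36; 17^36 ≡ 42 (mod 47).
Combine by CRT: x ≡ 1 (mod 7), x ≡ 42 (mod 47) ⇒ x ≡ 183 (mod 329).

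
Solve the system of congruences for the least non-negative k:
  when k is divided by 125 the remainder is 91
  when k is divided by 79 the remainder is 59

8591

Combine the congruences pairwise.
From k ≡ 91 (mod 125) write k = 91 + 125t. Substituting into k ≡ 59 (mod 79) gives 125t ≡ 47 (mod 79), and since 46⁻¹ ≡ 67 (mod 79), t ≡ 68. Hence k ≡ 91 + 125·68 = 8591 (mod 9875).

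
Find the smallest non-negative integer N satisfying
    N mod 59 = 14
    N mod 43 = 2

604

From N ≡ 14 (mod 59) write N = 14 + 59t. Substituting into N ≡ 2 (mod 43) gives 59t ≡ 31 (mod 43), and since 16⁻¹ ≡ 35 (mod 43), t ≡ 10. Hence N ≡ 14 + 59·10 = 604 (mod 2537).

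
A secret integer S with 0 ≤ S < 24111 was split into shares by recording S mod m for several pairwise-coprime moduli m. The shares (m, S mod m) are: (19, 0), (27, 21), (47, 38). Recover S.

From S ≡ 0 (mod 19) write S = 0 + 19t. Substituting into S ≡ 21 (mod 27) gives 19t ≡ 21 (mod 27), and since 19⁻¹ ≡ 10 (mod 27), t ≡ 21. Hence S ≡ 0 + 19·21 = 399 (mod 513).
From S ≡ 399 (mod 513) write S = 399 + 513t. Substituting into S ≡ 38 (mod 47) gives 513t ≡ 15 (mod 47), and since 43⁻¹ ≡ 35 (mod 47), t ≡ 8. Hence S ≡ 399 + 513·8 = 4503 (mod 24111).

4503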